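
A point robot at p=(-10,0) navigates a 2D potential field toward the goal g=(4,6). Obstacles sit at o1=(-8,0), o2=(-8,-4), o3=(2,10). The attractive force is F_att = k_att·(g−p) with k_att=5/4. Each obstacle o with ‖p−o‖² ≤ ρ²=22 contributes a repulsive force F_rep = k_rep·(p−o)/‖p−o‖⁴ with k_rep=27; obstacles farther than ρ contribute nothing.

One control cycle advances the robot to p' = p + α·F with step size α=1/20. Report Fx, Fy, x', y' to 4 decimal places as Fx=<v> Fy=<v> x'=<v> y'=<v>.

Fx=13.9900 Fy=7.7700 x'=-9.3005 y'=0.3885

F_att = 5/4·(g−p) = 5/4·(14,6) = (17.5000,7.5000)
o1: d²=4 ≤ ρ²=22; F_rep = 27·(-2,0)/4² = (-3.3750,0.0000)
o2: d²=20 ≤ ρ²=22; F_rep = 27·(-2,4)/20² = (-0.1350,0.2700)
o3: d²=244 > ρ²=22 → inactive
F = F_att + ΣF_rep = (13.9900,7.7700)
p' = p + 1/20·F = (-9.3005,0.3885)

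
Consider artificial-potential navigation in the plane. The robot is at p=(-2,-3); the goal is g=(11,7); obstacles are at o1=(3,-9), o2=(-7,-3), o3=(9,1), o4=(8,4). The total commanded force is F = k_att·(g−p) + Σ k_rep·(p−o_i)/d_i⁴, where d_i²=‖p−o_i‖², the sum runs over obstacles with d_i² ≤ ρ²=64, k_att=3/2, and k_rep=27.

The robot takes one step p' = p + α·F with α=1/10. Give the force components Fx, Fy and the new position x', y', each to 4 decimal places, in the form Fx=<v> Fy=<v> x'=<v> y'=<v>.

Fx=19.6797 Fy=15.0435 x'=-0.0320 y'=-1.4956

F_att = 3/2·(g−p) = 3/2·(13,10) = (19.5000,15.0000)
o1: d²=61 ≤ ρ²=64; F_rep = 27·(-5,6)/61² = (-0.0363,0.0435)
o2: d²=25 ≤ ρ²=64; F_rep = 27·(5,0)/25² = (0.2160,0.0000)
o3: d²=137 > ρ²=64 → inactive
o4: d²=149 > ρ²=64 → inactive
F = F_att + ΣF_rep = (19.6797,15.0435)
p' = p + 1/10·F = (-0.0320,-1.4956)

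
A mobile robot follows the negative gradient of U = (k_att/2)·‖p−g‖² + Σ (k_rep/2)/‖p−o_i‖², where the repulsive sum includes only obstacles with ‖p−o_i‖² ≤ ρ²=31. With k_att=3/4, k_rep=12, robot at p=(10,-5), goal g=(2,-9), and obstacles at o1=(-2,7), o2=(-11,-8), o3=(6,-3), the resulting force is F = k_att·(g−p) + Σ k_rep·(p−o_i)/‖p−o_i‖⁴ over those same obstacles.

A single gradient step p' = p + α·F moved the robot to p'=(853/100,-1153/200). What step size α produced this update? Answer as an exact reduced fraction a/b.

F_att = 3/4·(g−p) = 3/4·(-8,-4) = (-6.0000,-3.0000)
o1: d²=288 > ρ²=31 → inactive
o2: d²=450 > ρ²=31 → inactive
o3: d²=20 ≤ ρ²=31; F_rep = 12·(4,-2)/20² = (0.1200,-0.0600)
F = F_att + ΣF_rep = (-5.8800,-3.0600)
Δp = p'−p = (-1.4700,-0.7650); α = Δx/Fx = (-147/100) / (-147/25) = 1/4
check: Δy/Fy = (-153/200) / (-153/50) = 1/4 ✓

α = 1/4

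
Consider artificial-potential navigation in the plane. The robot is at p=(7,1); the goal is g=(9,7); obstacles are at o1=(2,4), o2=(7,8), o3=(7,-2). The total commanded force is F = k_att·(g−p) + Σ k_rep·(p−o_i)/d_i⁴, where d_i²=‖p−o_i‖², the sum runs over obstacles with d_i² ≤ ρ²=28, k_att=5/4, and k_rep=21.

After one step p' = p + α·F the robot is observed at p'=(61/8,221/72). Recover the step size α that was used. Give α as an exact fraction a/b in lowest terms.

F_att = 5/4·(g−p) = 5/4·(2,6) = (2.5000,7.5000)
o1: d²=34 > ρ²=28 → inactive
o2: d²=49 > ρ²=28 → inactive
o3: d²=9 ≤ ρ²=28; F_rep = 21·(0,3)/9² = (0.0000,0.7778)
F = F_att + ΣF_rep = (2.5000,8.2778)
Δp = p'−p = (0.6250,2.0694); α = Δx/Fx = (5/8) / (5/2) = 1/4
check: Δy/Fy = (149/72) / (149/18) = 1/4 ✓

α = 1/4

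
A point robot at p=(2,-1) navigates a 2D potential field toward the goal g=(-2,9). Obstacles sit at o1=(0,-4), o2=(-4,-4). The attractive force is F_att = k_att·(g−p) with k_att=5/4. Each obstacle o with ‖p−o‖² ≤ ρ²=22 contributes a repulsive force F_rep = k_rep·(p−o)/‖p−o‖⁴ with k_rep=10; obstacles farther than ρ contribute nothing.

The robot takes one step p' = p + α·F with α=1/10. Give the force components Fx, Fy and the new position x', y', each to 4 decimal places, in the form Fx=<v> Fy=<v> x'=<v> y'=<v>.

Fx=-4.8817 Fy=12.6775 x'=1.5118 y'=0.2678

F_att = 5/4·(g−p) = 5/4·(-4,10) = (-5.0000,12.5000)
o1: d²=13 ≤ ρ²=22; F_rep = 10·(2,3)/13² = (0.1183,0.1775)
o2: d²=45 > ρ²=22 → inactive
F = F_att + ΣF_rep = (-4.8817,12.6775)
p' = p + 1/10·F = (1.5118,0.2678)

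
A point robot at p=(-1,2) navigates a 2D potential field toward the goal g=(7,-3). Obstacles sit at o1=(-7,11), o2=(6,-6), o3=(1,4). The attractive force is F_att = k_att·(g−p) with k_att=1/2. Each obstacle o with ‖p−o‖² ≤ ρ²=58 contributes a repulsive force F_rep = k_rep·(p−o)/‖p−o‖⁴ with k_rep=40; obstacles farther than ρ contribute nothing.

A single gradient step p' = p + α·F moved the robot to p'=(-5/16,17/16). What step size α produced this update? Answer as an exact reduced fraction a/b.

α = 1/4

F_att = 1/2·(g−p) = 1/2·(8,-5) = (4.0000,-2.5000)
o1: d²=117 > ρ²=58 → inactive
o2: d²=113 > ρ²=58 → inactive
o3: d²=8 ≤ ρ²=58; F_rep = 40·(-2,-2)/8² = (-1.2500,-1.2500)
F = F_att + ΣF_rep = (2.7500,-3.7500)
Δp = p'−p = (0.6875,-0.9375); α = Δx/Fx = (11/16) / (11/4) = 1/4
check: Δy/Fy = (-15/16) / (-15/4) = 1/4 ✓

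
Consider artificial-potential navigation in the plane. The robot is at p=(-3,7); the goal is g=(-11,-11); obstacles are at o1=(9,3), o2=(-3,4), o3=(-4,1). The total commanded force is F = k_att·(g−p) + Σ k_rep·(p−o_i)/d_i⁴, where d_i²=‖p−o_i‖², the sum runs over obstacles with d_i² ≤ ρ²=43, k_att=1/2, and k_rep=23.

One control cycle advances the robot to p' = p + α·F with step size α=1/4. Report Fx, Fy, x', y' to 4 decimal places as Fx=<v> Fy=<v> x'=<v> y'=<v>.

Fx=-3.9832 Fy=-8.0473 x'=-3.9958 y'=4.9882

F_att = 1/2·(g−p) = 1/2·(-8,-18) = (-4.0000,-9.0000)
o1: d²=160 > ρ²=43 → inactive
o2: d²=9 ≤ ρ²=43; F_rep = 23·(0,3)/9² = (0.0000,0.8519)
o3: d²=37 ≤ ρ²=43; F_rep = 23·(1,6)/37² = (0.0168,0.1008)
F = F_att + ΣF_rep = (-3.9832,-8.0473)
p' = p + 1/4·F = (-3.9958,4.9882)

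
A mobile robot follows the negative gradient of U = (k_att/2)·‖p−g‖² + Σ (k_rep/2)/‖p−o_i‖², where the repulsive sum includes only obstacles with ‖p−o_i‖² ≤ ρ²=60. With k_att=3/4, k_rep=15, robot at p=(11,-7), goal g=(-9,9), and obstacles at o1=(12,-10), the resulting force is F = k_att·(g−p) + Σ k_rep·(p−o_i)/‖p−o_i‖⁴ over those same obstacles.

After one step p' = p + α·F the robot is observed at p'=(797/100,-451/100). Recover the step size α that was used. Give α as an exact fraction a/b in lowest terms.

F_att = 3/4·(g−p) = 3/4·(-20,16) = (-15.0000,12.0000)
o1: d²=10 ≤ ρ²=60; F_rep = 15·(-1,3)/10² = (-0.1500,0.4500)
F = F_att + ΣF_rep = (-15.1500,12.4500)
Δp = p'−p = (-3.0300,2.4900); α = Δx/Fx = (-303/100) / (-303/20) = 1/5
check: Δy/Fy = (249/100) / (249/20) = 1/5 ✓

α = 1/5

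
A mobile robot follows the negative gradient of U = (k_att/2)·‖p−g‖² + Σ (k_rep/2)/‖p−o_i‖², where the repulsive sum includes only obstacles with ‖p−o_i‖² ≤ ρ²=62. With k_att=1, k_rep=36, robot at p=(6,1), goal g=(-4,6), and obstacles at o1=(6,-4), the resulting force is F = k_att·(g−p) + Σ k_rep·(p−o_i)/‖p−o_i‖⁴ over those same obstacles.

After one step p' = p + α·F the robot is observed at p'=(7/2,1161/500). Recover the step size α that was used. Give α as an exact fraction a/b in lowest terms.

F_att = 1·(g−p) = 1·(-10,5) = (-10.0000,5.0000)
o1: d²=25 ≤ ρ²=62; F_rep = 36·(0,5)/25² = (0.0000,0.2880)
F = F_att + ΣF_rep = (-10.0000,5.2880)
Δp = p'−p = (-2.5000,1.3220); α = Δx/Fx = (-5/2) / (-10) = 1/4
check: Δy/Fy = (661/500) / (661/125) = 1/4 ✓

α = 1/4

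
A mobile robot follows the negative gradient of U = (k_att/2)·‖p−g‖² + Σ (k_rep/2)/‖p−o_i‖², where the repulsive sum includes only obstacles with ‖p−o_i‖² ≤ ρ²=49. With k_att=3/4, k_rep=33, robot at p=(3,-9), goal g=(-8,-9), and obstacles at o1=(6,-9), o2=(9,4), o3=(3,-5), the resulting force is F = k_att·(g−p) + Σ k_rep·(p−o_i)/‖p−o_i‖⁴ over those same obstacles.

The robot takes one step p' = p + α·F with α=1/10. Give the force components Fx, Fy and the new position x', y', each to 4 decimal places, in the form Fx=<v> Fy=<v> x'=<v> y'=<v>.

F_att = 3/4·(g−p) = 3/4·(-11,0) = (-8.2500,0.0000)
o1: d²=9 ≤ ρ²=49; F_rep = 33·(-3,0)/9² = (-1.2222,0.0000)
o2: d²=205 > ρ²=49 → inactive
o3: d²=16 ≤ ρ²=49; F_rep = 33·(0,-4)/16² = (0.0000,-0.5156)
F = F_att + ΣF_rep = (-9.4722,-0.5156)
p' = p + 1/10·F = (2.0528,-9.0516)

Fx=-9.4722 Fy=-0.5156 x'=2.0528 y'=-9.0516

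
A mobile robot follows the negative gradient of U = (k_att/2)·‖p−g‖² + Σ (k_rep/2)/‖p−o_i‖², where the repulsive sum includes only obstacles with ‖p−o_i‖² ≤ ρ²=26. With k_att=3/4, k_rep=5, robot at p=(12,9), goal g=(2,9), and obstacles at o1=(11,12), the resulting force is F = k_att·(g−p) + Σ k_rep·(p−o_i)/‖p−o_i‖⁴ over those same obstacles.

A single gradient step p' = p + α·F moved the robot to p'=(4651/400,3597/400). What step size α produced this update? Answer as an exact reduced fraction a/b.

F_att = 3/4·(g−p) = 3/4·(-10,0) = (-7.5000,0.0000)
o1: d²=10 ≤ ρ²=26; F_rep = 5·(1,-3)/10² = (0.0500,-0.1500)
F = F_att + ΣF_rep = (-7.4500,-0.1500)
Δp = p'−p = (-0.3725,-0.0075); α = Δx/Fx = (-149/400) / (-149/20) = 1/20
check: Δy/Fy = (-3/400) / (-3/20) = 1/20 ✓

α = 1/20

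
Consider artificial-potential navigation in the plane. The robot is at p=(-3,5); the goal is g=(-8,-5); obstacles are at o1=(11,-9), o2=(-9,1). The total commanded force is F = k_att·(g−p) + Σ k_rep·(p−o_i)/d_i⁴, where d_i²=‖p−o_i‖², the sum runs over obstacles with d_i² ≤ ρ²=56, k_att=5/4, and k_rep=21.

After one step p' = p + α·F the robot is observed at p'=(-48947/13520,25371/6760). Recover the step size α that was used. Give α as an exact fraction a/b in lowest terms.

F_att = 5/4·(g−p) = 5/4·(-5,-10) = (-6.2500,-12.5000)
o1: d²=392 > ρ²=56 → inactive
o2: d²=52 ≤ ρ²=56; F_rep = 21·(6,4)/52² = (0.0466,0.0311)
F = F_att + ΣF_rep = (-6.2034,-12.4689)
Δp = p'−p = (-0.6203,-1.2469); α = Δx/Fx = (-8387/13520) / (-8387/1352) = 1/10
check: Δy/Fy = (-8429/6760) / (-8429/676) = 1/10 ✓

α = 1/10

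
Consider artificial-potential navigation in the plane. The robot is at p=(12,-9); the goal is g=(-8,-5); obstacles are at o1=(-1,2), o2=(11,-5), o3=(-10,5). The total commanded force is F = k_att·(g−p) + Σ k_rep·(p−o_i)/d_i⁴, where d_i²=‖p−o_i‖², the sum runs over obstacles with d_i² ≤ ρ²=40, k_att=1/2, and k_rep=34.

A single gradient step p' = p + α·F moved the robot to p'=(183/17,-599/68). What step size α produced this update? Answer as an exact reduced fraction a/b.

α = 1/8

F_att = 1/2·(g−p) = 1/2·(-20,4) = (-10.0000,2.0000)
o1: d²=290 > ρ²=40 → inactive
o2: d²=17 ≤ ρ²=40; F_rep = 34·(1,-4)/17² = (0.1176,-0.4706)
o3: d²=680 > ρ²=40 → inactive
F = F_att + ΣF_rep = (-9.8824,1.5294)
Δp = p'−p = (-1.2353,0.1912); α = Δx/Fx = (-21/17) / (-168/17) = 1/8
check: Δy/Fy = (13/68) / (26/17) = 1/8 ✓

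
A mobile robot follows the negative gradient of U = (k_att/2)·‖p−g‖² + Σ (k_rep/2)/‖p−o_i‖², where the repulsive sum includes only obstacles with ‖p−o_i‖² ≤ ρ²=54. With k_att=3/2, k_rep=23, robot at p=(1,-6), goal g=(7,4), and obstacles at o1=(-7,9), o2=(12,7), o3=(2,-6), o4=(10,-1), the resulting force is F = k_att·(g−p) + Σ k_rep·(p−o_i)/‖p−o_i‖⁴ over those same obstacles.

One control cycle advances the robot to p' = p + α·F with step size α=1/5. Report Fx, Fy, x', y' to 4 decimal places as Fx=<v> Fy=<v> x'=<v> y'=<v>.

Fx=-14.0000 Fy=15.0000 x'=-1.8000 y'=-3.0000

F_att = 3/2·(g−p) = 3/2·(6,10) = (9.0000,15.0000)
o1: d²=289 > ρ²=54 → inactive
o2: d²=290 > ρ²=54 → inactive
o3: d²=1 ≤ ρ²=54; F_rep = 23·(-1,0)/1² = (-23.0000,0.0000)
o4: d²=106 > ρ²=54 → inactive
F = F_att + ΣF_rep = (-14.0000,15.0000)
p' = p + 1/5·F = (-1.8000,-3.0000)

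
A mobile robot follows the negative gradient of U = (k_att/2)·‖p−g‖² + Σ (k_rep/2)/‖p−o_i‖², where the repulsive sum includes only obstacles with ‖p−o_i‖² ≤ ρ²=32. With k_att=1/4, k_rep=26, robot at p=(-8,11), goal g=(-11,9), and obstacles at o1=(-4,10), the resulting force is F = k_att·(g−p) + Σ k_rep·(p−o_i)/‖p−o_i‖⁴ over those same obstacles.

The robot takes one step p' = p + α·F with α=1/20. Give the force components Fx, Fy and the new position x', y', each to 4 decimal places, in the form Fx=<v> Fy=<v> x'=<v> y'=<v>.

Fx=-1.1099 Fy=-0.4100 x'=-8.0555 y'=10.9795

F_att = 1/4·(g−p) = 1/4·(-3,-2) = (-0.7500,-0.5000)
o1: d²=17 ≤ ρ²=32; F_rep = 26·(-4,1)/17² = (-0.3599,0.0900)
F = F_att + ΣF_rep = (-1.1099,-0.4100)
p' = p + 1/20·F = (-8.0555,10.9795)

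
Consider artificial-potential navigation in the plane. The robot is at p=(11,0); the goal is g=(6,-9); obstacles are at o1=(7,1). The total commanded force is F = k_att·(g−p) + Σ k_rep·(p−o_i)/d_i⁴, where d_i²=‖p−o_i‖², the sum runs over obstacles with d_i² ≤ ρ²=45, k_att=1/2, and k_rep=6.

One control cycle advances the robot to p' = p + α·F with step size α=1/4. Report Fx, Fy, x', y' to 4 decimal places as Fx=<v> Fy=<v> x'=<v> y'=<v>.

Fx=-2.4170 Fy=-4.5208 x'=10.3958 y'=-1.1302

F_att = 1/2·(g−p) = 1/2·(-5,-9) = (-2.5000,-4.5000)
o1: d²=17 ≤ ρ²=45; F_rep = 6·(4,-1)/17² = (0.0830,-0.0208)
F = F_att + ΣF_rep = (-2.4170,-4.5208)
p' = p + 1/4·F = (10.3958,-1.1302)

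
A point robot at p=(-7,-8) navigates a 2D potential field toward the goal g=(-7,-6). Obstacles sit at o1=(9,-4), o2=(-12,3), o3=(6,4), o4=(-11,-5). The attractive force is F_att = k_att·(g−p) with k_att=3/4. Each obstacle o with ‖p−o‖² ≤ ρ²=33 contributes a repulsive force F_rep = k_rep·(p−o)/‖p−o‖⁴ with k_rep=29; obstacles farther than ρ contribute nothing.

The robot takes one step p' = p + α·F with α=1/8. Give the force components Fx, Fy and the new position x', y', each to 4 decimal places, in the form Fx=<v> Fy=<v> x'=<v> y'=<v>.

Fx=0.1856 Fy=1.3608 x'=-6.9768 y'=-7.8299

F_att = 3/4·(g−p) = 3/4·(0,2) = (0.0000,1.5000)
o1: d²=272 > ρ²=33 → inactive
o2: d²=146 > ρ²=33 → inactive
o3: d²=313 > ρ²=33 → inactive
o4: d²=25 ≤ ρ²=33; F_rep = 29·(4,-3)/25² = (0.1856,-0.1392)
F = F_att + ΣF_rep = (0.1856,1.3608)
p' = p + 1/8·F = (-6.9768,-7.8299)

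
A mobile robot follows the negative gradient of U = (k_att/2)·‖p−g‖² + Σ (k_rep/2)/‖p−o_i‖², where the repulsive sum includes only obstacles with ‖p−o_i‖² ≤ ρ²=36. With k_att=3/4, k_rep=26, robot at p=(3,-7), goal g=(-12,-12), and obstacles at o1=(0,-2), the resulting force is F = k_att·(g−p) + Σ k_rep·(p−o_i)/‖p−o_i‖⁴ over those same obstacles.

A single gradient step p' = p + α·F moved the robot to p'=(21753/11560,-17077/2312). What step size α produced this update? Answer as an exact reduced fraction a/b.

α = 1/10

F_att = 3/4·(g−p) = 3/4·(-15,-5) = (-11.2500,-3.7500)
o1: d²=34 ≤ ρ²=36; F_rep = 26·(3,-5)/34² = (0.0675,-0.1125)
F = F_att + ΣF_rep = (-11.1825,-3.8625)
Δp = p'−p = (-1.1183,-0.3862); α = Δx/Fx = (-12927/11560) / (-12927/1156) = 1/10
check: Δy/Fy = (-893/2312) / (-4465/1156) = 1/10 ✓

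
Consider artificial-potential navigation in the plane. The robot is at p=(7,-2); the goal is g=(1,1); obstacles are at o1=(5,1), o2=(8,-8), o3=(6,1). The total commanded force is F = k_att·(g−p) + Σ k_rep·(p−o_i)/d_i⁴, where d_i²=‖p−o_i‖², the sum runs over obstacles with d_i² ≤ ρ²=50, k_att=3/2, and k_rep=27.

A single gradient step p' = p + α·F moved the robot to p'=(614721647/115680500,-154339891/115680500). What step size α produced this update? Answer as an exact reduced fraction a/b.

α = 1/5

F_att = 3/2·(g−p) = 3/2·(-6,3) = (-9.0000,4.5000)
o1: d²=13 ≤ ρ²=50; F_rep = 27·(2,-3)/13² = (0.3195,-0.4793)
o2: d²=37 ≤ ρ²=50; F_rep = 27·(-1,6)/37² = (-0.0197,0.1183)
o3: d²=10 ≤ ρ²=50; F_rep = 27·(1,-3)/10² = (0.2700,-0.8100)
F = F_att + ΣF_rep = (-8.4302,3.3290)
Δp = p'−p = (-1.6860,0.6658); α = Δx/Fx = (-195041853/115680500) / (-195041853/23136100) = 1/5
check: Δy/Fy = (77021109/115680500) / (77021109/23136100) = 1/5 ✓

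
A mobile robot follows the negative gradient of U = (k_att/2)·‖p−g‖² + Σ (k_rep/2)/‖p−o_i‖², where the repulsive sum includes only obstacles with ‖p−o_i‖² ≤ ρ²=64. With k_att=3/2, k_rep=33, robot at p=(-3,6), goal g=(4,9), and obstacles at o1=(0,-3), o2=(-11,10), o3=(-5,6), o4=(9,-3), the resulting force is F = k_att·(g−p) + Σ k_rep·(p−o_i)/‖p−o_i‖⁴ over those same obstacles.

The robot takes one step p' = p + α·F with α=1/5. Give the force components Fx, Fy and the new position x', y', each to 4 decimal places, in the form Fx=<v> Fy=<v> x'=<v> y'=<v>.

Fx=14.6250 Fy=4.5000 x'=-0.0750 y'=6.9000

F_att = 3/2·(g−p) = 3/2·(7,3) = (10.5000,4.5000)
o1: d²=90 > ρ²=64 → inactive
o2: d²=80 > ρ²=64 → inactive
o3: d²=4 ≤ ρ²=64; F_rep = 33·(2,0)/4² = (4.1250,0.0000)
o4: d²=225 > ρ²=64 → inactive
F = F_att + ΣF_rep = (14.6250,4.5000)
p' = p + 1/5·F = (-0.0750,6.9000)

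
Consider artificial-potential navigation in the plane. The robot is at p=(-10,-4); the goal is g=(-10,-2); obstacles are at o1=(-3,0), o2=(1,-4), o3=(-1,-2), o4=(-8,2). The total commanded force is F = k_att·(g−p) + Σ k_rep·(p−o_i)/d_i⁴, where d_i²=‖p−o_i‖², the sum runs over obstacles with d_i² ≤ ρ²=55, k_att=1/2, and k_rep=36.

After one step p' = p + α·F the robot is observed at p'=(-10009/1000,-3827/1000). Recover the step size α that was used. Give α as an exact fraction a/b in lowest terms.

F_att = 1/2·(g−p) = 1/2·(0,2) = (0.0000,1.0000)
o1: d²=65 > ρ²=55 → inactive
o2: d²=121 > ρ²=55 → inactive
o3: d²=85 > ρ²=55 → inactive
o4: d²=40 ≤ ρ²=55; F_rep = 36·(-2,-6)/40² = (-0.0450,-0.1350)
F = F_att + ΣF_rep = (-0.0450,0.8650)
Δp = p'−p = (-0.0090,0.1730); α = Δx/Fx = (-9/1000) / (-9/200) = 1/5
check: Δy/Fy = (173/1000) / (173/200) = 1/5 ✓

α = 1/5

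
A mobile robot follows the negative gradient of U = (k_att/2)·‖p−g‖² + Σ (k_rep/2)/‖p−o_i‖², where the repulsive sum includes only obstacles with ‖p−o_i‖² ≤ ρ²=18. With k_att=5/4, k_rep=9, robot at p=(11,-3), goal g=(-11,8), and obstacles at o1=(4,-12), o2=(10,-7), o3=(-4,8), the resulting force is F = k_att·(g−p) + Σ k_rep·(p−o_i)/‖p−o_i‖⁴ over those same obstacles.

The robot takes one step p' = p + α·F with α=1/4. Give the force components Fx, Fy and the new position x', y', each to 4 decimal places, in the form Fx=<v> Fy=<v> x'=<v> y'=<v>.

F_att = 5/4·(g−p) = 5/4·(-22,11) = (-27.5000,13.7500)
o1: d²=130 > ρ²=18 → inactive
o2: d²=17 ≤ ρ²=18; F_rep = 9·(1,4)/17² = (0.0311,0.1246)
o3: d²=346 > ρ²=18 → inactive
F = F_att + ΣF_rep = (-27.4689,13.8746)
p' = p + 1/4·F = (4.1328,0.4686)

Fx=-27.4689 Fy=13.8746 x'=4.1328 y'=0.4686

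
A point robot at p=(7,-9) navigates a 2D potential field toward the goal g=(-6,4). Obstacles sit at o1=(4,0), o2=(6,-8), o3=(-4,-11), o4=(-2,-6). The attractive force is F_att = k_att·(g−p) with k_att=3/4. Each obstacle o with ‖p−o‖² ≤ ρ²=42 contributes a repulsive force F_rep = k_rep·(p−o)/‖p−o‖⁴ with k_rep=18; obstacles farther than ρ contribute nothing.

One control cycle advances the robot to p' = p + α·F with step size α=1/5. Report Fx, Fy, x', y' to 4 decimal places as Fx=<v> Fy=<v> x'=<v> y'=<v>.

Fx=-5.2500 Fy=5.2500 x'=5.9500 y'=-7.9500

F_att = 3/4·(g−p) = 3/4·(-13,13) = (-9.7500,9.7500)
o1: d²=90 > ρ²=42 → inactive
o2: d²=2 ≤ ρ²=42; F_rep = 18·(1,-1)/2² = (4.5000,-4.5000)
o3: d²=125 > ρ²=42 → inactive
o4: d²=90 > ρ²=42 → inactive
F = F_att + ΣF_rep = (-5.2500,5.2500)
p' = p + 1/5·F = (5.9500,-7.9500)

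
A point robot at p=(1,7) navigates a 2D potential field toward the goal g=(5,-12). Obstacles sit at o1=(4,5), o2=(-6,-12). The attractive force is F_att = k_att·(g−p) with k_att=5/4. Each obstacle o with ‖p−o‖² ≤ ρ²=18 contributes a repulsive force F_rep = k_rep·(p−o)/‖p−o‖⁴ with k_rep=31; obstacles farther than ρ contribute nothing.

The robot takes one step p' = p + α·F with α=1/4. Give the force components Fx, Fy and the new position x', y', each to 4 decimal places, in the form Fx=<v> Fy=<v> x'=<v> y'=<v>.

Fx=4.4497 Fy=-23.3831 x'=2.1124 y'=1.1542

F_att = 5/4·(g−p) = 5/4·(4,-19) = (5.0000,-23.7500)
o1: d²=13 ≤ ρ²=18; F_rep = 31·(-3,2)/13² = (-0.5503,0.3669)
o2: d²=410 > ρ²=18 → inactive
F = F_att + ΣF_rep = (4.4497,-23.3831)
p' = p + 1/4·F = (2.1124,1.1542)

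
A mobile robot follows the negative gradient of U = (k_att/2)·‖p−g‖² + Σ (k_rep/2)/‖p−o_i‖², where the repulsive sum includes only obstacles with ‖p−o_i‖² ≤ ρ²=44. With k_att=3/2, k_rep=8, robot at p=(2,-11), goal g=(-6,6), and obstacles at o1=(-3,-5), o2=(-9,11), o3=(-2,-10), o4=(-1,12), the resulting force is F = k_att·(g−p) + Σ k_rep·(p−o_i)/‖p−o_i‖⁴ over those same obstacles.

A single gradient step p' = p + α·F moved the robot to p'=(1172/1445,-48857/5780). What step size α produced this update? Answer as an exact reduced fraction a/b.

F_att = 3/2·(g−p) = 3/2·(-8,17) = (-12.0000,25.5000)
o1: d²=61 > ρ²=44 → inactive
o2: d²=605 > ρ²=44 → inactive
o3: d²=17 ≤ ρ²=44; F_rep = 8·(4,-1)/17² = (0.1107,-0.0277)
o4: d²=538 > ρ²=44 → inactive
F = F_att + ΣF_rep = (-11.8893,25.4723)
Δp = p'−p = (-1.1889,2.5472); α = Δx/Fx = (-1718/1445) / (-3436/289) = 1/10
check: Δy/Fy = (14723/5780) / (14723/578) = 1/10 ✓

α = 1/10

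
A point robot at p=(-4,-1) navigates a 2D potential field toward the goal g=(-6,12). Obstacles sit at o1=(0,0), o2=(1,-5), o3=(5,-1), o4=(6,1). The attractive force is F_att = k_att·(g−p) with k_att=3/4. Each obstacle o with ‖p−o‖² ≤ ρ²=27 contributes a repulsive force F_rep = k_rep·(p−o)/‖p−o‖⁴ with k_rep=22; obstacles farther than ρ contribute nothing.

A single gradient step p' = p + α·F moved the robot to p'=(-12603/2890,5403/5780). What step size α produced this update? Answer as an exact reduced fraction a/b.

F_att = 3/4·(g−p) = 3/4·(-2,13) = (-1.5000,9.7500)
o1: d²=17 ≤ ρ²=27; F_rep = 22·(-4,-1)/17² = (-0.3045,-0.0761)
o2: d²=41 > ρ²=27 → inactive
o3: d²=81 > ρ²=27 → inactive
o4: d²=104 > ρ²=27 → inactive
F = F_att + ΣF_rep = (-1.8045,9.6739)
Δp = p'−p = (-0.3609,1.9348); α = Δx/Fx = (-1043/2890) / (-1043/578) = 1/5
check: Δy/Fy = (11183/5780) / (11183/1156) = 1/5 ✓

α = 1/5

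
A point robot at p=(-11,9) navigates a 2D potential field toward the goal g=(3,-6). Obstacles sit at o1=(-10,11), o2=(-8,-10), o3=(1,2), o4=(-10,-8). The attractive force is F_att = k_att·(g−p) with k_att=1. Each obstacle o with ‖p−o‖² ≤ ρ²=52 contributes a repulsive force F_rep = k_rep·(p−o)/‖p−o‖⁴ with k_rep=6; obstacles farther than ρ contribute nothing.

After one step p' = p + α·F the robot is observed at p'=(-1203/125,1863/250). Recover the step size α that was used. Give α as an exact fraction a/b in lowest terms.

F_att = 1·(g−p) = 1·(14,-15) = (14.0000,-15.0000)
o1: d²=5 ≤ ρ²=52; F_rep = 6·(-1,-2)/5² = (-0.2400,-0.4800)
o2: d²=370 > ρ²=52 → inactive
o3: d²=193 > ρ²=52 → inactive
o4: d²=290 > ρ²=52 → inactive
F = F_att + ΣF_rep = (13.7600,-15.4800)
Δp = p'−p = (1.3760,-1.5480); α = Δx/Fx = (172/125) / (344/25) = 1/10
check: Δy/Fy = (-387/250) / (-387/25) = 1/10 ✓

α = 1/10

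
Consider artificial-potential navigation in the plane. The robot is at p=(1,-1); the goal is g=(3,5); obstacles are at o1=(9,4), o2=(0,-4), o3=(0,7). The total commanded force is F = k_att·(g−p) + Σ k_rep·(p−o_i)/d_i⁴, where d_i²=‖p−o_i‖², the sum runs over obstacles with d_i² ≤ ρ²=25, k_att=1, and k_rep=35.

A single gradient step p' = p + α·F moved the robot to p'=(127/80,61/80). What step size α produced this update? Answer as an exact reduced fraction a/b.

F_att = 1·(g−p) = 1·(2,6) = (2.0000,6.0000)
o1: d²=89 > ρ²=25 → inactive
o2: d²=10 ≤ ρ²=25; F_rep = 35·(1,3)/10² = (0.3500,1.0500)
o3: d²=65 > ρ²=25 → inactive
F = F_att + ΣF_rep = (2.3500,7.0500)
Δp = p'−p = (0.5875,1.7625); α = Δx/Fx = (47/80) / (47/20) = 1/4
check: Δy/Fy = (141/80) / (141/20) = 1/4 ✓

α = 1/4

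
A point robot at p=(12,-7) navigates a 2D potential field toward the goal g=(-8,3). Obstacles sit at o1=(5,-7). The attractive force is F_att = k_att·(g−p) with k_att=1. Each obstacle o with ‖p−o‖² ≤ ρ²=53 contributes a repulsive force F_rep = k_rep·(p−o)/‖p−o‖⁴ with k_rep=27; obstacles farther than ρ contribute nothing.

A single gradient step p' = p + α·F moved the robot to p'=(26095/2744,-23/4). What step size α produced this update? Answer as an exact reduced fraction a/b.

F_att = 1·(g−p) = 1·(-20,10) = (-20.0000,10.0000)
o1: d²=49 ≤ ρ²=53; F_rep = 27·(7,0)/49² = (0.0787,0.0000)
F = F_att + ΣF_rep = (-19.9213,10.0000)
Δp = p'−p = (-2.4902,1.2500); α = Δx/Fx = (-6833/2744) / (-6833/343) = 1/8
check: Δy/Fy = (5/4) / (10) = 1/8 ✓

α = 1/8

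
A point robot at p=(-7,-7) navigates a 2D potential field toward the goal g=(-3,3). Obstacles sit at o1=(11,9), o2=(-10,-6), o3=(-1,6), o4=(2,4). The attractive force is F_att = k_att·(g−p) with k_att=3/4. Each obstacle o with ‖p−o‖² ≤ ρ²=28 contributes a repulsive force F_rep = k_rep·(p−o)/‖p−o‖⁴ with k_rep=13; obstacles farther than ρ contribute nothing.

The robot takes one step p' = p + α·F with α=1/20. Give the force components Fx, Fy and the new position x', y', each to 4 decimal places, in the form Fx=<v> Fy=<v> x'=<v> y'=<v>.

Fx=3.3900 Fy=7.3700 x'=-6.8305 y'=-6.6315

F_att = 3/4·(g−p) = 3/4·(4,10) = (3.0000,7.5000)
o1: d²=580 > ρ²=28 → inactive
o2: d²=10 ≤ ρ²=28; F_rep = 13·(3,-1)/10² = (0.3900,-0.1300)
o3: d²=205 > ρ²=28 → inactive
o4: d²=202 > ρ²=28 → inactive
F = F_att + ΣF_rep = (3.3900,7.3700)
p' = p + 1/20·F = (-6.8305,-6.6315)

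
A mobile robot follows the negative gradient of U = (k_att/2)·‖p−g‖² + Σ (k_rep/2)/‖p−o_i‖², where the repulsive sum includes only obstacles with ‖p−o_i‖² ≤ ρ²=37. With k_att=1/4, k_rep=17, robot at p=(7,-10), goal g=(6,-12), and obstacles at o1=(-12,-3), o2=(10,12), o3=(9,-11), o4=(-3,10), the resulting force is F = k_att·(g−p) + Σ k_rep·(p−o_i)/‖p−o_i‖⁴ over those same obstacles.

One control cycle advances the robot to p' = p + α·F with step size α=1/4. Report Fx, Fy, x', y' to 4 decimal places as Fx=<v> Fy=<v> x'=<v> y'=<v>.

Fx=-1.6100 Fy=0.1800 x'=6.5975 y'=-9.9550

F_att = 1/4·(g−p) = 1/4·(-1,-2) = (-0.2500,-0.5000)
o1: d²=410 > ρ²=37 → inactive
o2: d²=493 > ρ²=37 → inactive
o3: d²=5 ≤ ρ²=37; F_rep = 17·(-2,1)/5² = (-1.3600,0.6800)
o4: d²=500 > ρ²=37 → inactive
F = F_att + ΣF_rep = (-1.6100,0.1800)
p' = p + 1/4·F = (6.5975,-9.9550)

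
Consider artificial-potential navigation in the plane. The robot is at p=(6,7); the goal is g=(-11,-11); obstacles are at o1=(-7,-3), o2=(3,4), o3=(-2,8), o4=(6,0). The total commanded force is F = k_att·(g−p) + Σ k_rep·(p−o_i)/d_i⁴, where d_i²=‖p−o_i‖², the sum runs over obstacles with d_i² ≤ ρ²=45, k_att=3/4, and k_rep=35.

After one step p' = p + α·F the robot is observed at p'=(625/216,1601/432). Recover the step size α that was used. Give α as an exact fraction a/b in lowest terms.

F_att = 3/4·(g−p) = 3/4·(-17,-18) = (-12.7500,-13.5000)
o1: d²=269 > ρ²=45 → inactive
o2: d²=18 ≤ ρ²=45; F_rep = 35·(3,3)/18² = (0.3241,0.3241)
o3: d²=65 > ρ²=45 → inactive
o4: d²=49 > ρ²=45 → inactive
F = F_att + ΣF_rep = (-12.4259,-13.1759)
Δp = p'−p = (-3.1065,-3.2940); α = Δx/Fx = (-671/216) / (-671/54) = 1/4
check: Δy/Fy = (-1423/432) / (-1423/108) = 1/4 ✓

α = 1/4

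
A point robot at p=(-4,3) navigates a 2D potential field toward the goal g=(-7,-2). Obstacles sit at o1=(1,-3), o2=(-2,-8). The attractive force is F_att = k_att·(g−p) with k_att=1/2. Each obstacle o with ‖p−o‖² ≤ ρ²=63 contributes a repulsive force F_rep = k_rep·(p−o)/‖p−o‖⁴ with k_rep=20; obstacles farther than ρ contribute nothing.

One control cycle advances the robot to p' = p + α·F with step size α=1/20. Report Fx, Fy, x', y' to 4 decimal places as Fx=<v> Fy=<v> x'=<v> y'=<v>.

F_att = 1/2·(g−p) = 1/2·(-3,-5) = (-1.5000,-2.5000)
o1: d²=61 ≤ ρ²=63; F_rep = 20·(-5,6)/61² = (-0.0269,0.0322)
o2: d²=125 > ρ²=63 → inactive
F = F_att + ΣF_rep = (-1.5269,-2.4678)
p' = p + 1/20·F = (-4.0763,2.8766)

Fx=-1.5269 Fy=-2.4678 x'=-4.0763 y'=2.8766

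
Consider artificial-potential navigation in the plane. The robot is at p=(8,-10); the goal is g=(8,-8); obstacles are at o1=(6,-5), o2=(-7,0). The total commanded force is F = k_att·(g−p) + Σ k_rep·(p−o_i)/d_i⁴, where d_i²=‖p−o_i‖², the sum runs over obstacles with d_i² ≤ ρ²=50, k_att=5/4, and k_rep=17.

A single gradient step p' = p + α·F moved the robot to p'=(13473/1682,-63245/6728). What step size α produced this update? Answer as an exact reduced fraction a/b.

F_att = 5/4·(g−p) = 5/4·(0,2) = (0.0000,2.5000)
o1: d²=29 ≤ ρ²=50; F_rep = 17·(2,-5)/29² = (0.0404,-0.1011)
o2: d²=325 > ρ²=50 → inactive
F = F_att + ΣF_rep = (0.0404,2.3989)
Δp = p'−p = (0.0101,0.5997); α = Δx/Fx = (17/1682) / (34/841) = 1/4
check: Δy/Fy = (4035/6728) / (4035/1682) = 1/4 ✓

α = 1/4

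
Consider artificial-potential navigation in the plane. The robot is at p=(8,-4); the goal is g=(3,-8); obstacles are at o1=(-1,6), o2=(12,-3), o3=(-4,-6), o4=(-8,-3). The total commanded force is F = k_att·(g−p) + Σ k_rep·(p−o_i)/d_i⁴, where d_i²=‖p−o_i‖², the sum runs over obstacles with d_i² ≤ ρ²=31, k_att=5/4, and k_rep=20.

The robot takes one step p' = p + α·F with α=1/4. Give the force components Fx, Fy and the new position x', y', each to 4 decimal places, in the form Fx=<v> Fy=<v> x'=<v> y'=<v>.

Fx=-6.5268 Fy=-5.0692 x'=6.3683 y'=-5.2673

F_att = 5/4·(g−p) = 5/4·(-5,-4) = (-6.2500,-5.0000)
o1: d²=181 > ρ²=31 → inactive
o2: d²=17 ≤ ρ²=31; F_rep = 20·(-4,-1)/17² = (-0.2768,-0.0692)
o3: d²=148 > ρ²=31 → inactive
o4: d²=257 > ρ²=31 → inactive
F = F_att + ΣF_rep = (-6.5268,-5.0692)
p' = p + 1/4·F = (6.3683,-5.2673)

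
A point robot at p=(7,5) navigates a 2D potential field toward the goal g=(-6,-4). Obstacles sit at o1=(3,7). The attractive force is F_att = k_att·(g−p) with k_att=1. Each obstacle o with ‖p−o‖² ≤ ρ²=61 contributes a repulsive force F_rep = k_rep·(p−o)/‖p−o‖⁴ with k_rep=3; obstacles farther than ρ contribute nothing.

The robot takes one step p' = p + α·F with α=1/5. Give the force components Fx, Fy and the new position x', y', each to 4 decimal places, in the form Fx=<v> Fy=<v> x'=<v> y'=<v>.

Fx=-12.9700 Fy=-9.0150 x'=4.4060 y'=3.1970

F_att = 1·(g−p) = 1·(-13,-9) = (-13.0000,-9.0000)
o1: d²=20 ≤ ρ²=61; F_rep = 3·(4,-2)/20² = (0.0300,-0.0150)
F = F_att + ΣF_rep = (-12.9700,-9.0150)
p' = p + 1/5·F = (4.4060,3.1970)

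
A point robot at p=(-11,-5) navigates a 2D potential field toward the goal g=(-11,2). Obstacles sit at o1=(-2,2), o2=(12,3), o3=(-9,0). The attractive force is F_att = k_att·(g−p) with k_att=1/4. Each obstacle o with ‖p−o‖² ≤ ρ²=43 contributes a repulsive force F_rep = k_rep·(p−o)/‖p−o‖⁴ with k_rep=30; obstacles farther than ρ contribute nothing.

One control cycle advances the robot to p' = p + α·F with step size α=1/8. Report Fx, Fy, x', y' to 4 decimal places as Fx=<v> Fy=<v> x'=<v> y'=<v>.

F_att = 1/4·(g−p) = 1/4·(0,7) = (0.0000,1.7500)
o1: d²=130 > ρ²=43 → inactive
o2: d²=593 > ρ²=43 → inactive
o3: d²=29 ≤ ρ²=43; F_rep = 30·(-2,-5)/29² = (-0.0713,-0.1784)
F = F_att + ΣF_rep = (-0.0713,1.5716)
p' = p + 1/8·F = (-11.0089,-4.8035)

Fx=-0.0713 Fy=1.5716 x'=-11.0089 y'=-4.8035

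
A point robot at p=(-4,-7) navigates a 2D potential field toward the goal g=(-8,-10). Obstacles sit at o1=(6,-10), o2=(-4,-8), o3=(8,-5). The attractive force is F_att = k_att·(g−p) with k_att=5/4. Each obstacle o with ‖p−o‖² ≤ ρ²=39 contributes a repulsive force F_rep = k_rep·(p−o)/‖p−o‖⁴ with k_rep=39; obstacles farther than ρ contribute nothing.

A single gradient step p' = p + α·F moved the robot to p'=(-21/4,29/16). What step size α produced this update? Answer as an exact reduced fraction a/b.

α = 1/4

F_att = 5/4·(g−p) = 5/4·(-4,-3) = (-5.0000,-3.7500)
o1: d²=109 > ρ²=39 → inactive
o2: d²=1 ≤ ρ²=39; F_rep = 39·(0,1)/1² = (0.0000,39.0000)
o3: d²=148 > ρ²=39 → inactive
F = F_att + ΣF_rep = (-5.0000,35.2500)
Δp = p'−p = (-1.2500,8.8125); α = Δx/Fx = (-5/4) / (-5) = 1/4
check: Δy/Fy = (141/16) / (141/4) = 1/4 ✓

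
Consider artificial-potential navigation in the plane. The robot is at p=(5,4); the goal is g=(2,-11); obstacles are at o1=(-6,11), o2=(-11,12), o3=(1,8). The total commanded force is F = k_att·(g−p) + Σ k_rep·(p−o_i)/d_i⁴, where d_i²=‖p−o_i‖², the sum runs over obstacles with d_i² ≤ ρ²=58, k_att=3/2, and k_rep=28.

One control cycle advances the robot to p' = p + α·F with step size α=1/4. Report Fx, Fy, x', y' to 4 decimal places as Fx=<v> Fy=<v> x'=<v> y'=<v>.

F_att = 3/2·(g−p) = 3/2·(-3,-15) = (-4.5000,-22.5000)
o1: d²=170 > ρ²=58 → inactive
o2: d²=320 > ρ²=58 → inactive
o3: d²=32 ≤ ρ²=58; F_rep = 28·(4,-4)/32² = (0.1094,-0.1094)
F = F_att + ΣF_rep = (-4.3906,-22.6094)
p' = p + 1/4·F = (3.9023,-1.6523)

Fx=-4.3906 Fy=-22.6094 x'=3.9023 y'=-1.6523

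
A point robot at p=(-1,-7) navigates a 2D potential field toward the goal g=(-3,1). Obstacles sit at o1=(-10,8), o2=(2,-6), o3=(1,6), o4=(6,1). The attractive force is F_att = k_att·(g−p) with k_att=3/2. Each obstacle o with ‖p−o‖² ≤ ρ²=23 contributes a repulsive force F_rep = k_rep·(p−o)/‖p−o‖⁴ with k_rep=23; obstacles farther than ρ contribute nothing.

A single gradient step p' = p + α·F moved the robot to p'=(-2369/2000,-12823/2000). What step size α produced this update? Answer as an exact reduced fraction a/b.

α = 1/20

F_att = 3/2·(g−p) = 3/2·(-2,8) = (-3.0000,12.0000)
o1: d²=306 > ρ²=23 → inactive
o2: d²=10 ≤ ρ²=23; F_rep = 23·(-3,-1)/10² = (-0.6900,-0.2300)
o3: d²=173 > ρ²=23 → inactive
o4: d²=113 > ρ²=23 → inactive
F = F_att + ΣF_rep = (-3.6900,11.7700)
Δp = p'−p = (-0.1845,0.5885); α = Δx/Fx = (-369/2000) / (-369/100) = 1/20
check: Δy/Fy = (1177/2000) / (1177/100) = 1/20 ✓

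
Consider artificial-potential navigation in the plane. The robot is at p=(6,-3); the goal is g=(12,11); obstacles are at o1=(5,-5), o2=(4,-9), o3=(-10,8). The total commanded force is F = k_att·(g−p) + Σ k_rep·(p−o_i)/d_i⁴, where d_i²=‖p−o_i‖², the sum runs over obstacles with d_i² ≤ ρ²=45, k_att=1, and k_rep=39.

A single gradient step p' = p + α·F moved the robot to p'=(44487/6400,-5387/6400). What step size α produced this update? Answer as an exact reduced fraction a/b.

α = 1/8

F_att = 1·(g−p) = 1·(6,14) = (6.0000,14.0000)
o1: d²=5 ≤ ρ²=45; F_rep = 39·(1,2)/5² = (1.5600,3.1200)
o2: d²=40 ≤ ρ²=45; F_rep = 39·(2,6)/40² = (0.0488,0.1462)
o3: d²=377 > ρ²=45 → inactive
F = F_att + ΣF_rep = (7.6087,17.2662)
Δp = p'−p = (0.9511,2.1583); α = Δx/Fx = (6087/6400) / (6087/800) = 1/8
check: Δy/Fy = (13813/6400) / (13813/800) = 1/8 ✓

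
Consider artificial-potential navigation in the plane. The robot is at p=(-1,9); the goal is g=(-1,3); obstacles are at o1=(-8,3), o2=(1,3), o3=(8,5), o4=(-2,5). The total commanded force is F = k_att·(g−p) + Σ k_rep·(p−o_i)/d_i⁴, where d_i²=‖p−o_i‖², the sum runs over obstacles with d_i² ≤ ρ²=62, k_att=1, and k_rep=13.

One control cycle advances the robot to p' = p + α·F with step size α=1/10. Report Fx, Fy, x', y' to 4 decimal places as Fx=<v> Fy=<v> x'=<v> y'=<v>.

Fx=0.0287 Fy=-5.7713 x'=-0.9971 y'=8.4229

F_att = 1·(g−p) = 1·(0,-6) = (0.0000,-6.0000)
o1: d²=85 > ρ²=62 → inactive
o2: d²=40 ≤ ρ²=62; F_rep = 13·(-2,6)/40² = (-0.0163,0.0488)
o3: d²=97 > ρ²=62 → inactive
o4: d²=17 ≤ ρ²=62; F_rep = 13·(1,4)/17² = (0.0450,0.1799)
F = F_att + ΣF_rep = (0.0287,-5.7713)
p' = p + 1/10·F = (-0.9971,8.4229)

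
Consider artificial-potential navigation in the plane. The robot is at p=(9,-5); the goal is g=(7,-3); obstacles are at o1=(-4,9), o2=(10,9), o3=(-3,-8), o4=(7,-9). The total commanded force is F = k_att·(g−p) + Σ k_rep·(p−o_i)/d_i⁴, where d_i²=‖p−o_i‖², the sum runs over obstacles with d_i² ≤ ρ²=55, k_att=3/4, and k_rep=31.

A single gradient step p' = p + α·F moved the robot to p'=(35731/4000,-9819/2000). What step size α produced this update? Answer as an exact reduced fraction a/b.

α = 1/20

F_att = 3/4·(g−p) = 3/4·(-2,2) = (-1.5000,1.5000)
o1: d²=365 > ρ²=55 → inactive
o2: d²=197 > ρ²=55 → inactive
o3: d²=153 > ρ²=55 → inactive
o4: d²=20 ≤ ρ²=55; F_rep = 31·(2,4)/20² = (0.1550,0.3100)
F = F_att + ΣF_rep = (-1.3450,1.8100)
Δp = p'−p = (-0.0673,0.0905); α = Δx/Fx = (-269/4000) / (-269/200) = 1/20
check: Δy/Fy = (181/2000) / (181/100) = 1/20 ✓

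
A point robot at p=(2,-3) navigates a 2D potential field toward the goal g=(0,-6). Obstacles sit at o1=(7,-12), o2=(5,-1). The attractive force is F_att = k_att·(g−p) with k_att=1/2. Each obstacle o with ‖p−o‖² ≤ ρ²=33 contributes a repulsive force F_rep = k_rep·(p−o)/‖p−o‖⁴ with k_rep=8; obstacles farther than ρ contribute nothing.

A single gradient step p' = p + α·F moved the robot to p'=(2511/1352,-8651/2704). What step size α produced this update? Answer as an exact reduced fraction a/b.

F_att = 1/2·(g−p) = 1/2·(-2,-3) = (-1.0000,-1.5000)
o1: d²=106 > ρ²=33 → inactive
o2: d²=13 ≤ ρ²=33; F_rep = 8·(-3,-2)/13² = (-0.1420,-0.0947)
F = F_att + ΣF_rep = (-1.1420,-1.5947)
Δp = p'−p = (-0.1428,-0.1993); α = Δx/Fx = (-193/1352) / (-193/169) = 1/8
check: Δy/Fy = (-539/2704) / (-539/338) = 1/8 ✓

α = 1/8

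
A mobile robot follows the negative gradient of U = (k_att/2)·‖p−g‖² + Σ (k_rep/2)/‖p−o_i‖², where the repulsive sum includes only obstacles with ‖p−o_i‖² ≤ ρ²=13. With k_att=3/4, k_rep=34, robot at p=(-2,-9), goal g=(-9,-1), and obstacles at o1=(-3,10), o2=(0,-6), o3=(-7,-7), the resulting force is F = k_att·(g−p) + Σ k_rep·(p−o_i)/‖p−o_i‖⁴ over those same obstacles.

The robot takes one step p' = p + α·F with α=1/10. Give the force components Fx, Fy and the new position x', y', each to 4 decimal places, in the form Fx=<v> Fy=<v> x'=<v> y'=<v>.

F_att = 3/4·(g−p) = 3/4·(-7,8) = (-5.2500,6.0000)
o1: d²=362 > ρ²=13 → inactive
o2: d²=13 ≤ ρ²=13; F_rep = 34·(-2,-3)/13² = (-0.4024,-0.6036)
o3: d²=29 > ρ²=13 → inactive
F = F_att + ΣF_rep = (-5.6524,5.3964)
p' = p + 1/10·F = (-2.5652,-8.4604)

Fx=-5.6524 Fy=5.3964 x'=-2.5652 y'=-8.4604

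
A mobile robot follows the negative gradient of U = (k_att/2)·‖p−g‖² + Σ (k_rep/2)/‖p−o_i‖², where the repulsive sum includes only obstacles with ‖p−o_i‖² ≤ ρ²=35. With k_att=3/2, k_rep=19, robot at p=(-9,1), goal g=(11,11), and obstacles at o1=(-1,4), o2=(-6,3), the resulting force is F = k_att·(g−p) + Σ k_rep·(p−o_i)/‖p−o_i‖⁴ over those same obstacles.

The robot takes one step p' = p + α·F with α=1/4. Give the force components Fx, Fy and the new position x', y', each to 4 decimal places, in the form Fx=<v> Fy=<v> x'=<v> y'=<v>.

Fx=29.6627 Fy=14.7751 x'=-1.5843 y'=4.6938

F_att = 3/2·(g−p) = 3/2·(20,10) = (30.0000,15.0000)
o1: d²=73 > ρ²=35 → inactive
o2: d²=13 ≤ ρ²=35; F_rep = 19·(-3,-2)/13² = (-0.3373,-0.2249)
F = F_att + ΣF_rep = (29.6627,14.7751)
p' = p + 1/4·F = (-1.5843,4.6938)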